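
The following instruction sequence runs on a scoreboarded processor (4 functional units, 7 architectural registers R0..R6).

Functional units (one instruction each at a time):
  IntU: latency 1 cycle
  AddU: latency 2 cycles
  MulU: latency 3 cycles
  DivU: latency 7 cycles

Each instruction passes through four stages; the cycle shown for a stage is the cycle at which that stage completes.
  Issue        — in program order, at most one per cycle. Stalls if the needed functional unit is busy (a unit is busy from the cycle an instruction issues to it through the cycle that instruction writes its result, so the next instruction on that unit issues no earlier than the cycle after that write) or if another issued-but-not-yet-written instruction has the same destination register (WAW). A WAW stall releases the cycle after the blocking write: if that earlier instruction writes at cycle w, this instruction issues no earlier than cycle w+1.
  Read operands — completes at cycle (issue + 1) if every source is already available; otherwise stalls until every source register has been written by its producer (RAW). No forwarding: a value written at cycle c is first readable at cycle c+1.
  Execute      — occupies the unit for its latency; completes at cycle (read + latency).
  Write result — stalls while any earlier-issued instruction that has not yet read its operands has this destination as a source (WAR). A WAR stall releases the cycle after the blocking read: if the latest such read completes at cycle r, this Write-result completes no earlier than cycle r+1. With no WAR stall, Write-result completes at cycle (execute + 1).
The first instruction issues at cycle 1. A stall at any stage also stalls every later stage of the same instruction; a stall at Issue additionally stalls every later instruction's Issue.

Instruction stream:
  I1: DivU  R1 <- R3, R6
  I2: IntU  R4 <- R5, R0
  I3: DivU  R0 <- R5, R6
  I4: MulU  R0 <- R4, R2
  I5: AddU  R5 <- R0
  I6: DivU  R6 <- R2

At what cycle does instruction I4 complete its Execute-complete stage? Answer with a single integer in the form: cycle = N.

cycle = 25

I1 -> (1, 2, 9, 10)
I2 -> (2, 3, 4, 5)
I3 -> (11, 12, 19, 20)  // struct: DivU busy until I1 writes@10
I4 -> (21, 22, 25, 26)  // WAW R0: wait I3 write@20
I5 -> (22, 27, 29, 30)  // RAW R0: wait I4 write@26
I6 -> (23, 24, 31, 32)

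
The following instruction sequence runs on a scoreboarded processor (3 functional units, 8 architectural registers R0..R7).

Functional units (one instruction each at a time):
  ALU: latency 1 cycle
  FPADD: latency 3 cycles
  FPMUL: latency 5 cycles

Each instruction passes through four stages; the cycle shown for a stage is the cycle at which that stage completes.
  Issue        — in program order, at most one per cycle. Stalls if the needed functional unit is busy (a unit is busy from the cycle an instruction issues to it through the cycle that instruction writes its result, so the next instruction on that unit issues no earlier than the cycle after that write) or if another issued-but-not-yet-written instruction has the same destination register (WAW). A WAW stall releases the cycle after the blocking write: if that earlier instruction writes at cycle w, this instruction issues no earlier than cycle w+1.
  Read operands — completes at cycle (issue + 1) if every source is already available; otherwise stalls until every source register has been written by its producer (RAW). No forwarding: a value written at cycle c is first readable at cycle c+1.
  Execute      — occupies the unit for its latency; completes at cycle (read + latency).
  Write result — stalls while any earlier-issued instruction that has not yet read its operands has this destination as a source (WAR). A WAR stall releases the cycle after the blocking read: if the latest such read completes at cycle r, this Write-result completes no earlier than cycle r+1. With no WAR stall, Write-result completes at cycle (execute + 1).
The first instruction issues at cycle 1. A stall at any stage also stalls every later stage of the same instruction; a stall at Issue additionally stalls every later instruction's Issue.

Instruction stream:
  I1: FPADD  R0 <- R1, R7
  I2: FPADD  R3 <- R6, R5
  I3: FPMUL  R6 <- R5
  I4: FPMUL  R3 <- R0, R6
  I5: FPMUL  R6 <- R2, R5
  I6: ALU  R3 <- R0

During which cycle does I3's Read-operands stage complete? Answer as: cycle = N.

cycle = 9

c1: I1 issues→FPADD
c2: I1 reads
c5: I1 exec-done
c6: I1 writes R0
c7: I2 issues→FPADD
c8: I2 reads, I3 issues→FPMUL
c9: I3 reads
c11: I2 exec-done
c12: I2 writes R3
c14: I3 exec-done
c15: I3 writes R6
c16: I4 issues→FPMUL
c17: I4 reads
c22: I4 exec-done
c23: I4 writes R3
c24: I5 issues→FPMUL
c25: I5 reads, I6 issues→ALU
c26: I6 reads
c27: I6 exec-done
c28: I6 writes R3
c30: I5 exec-done
c31: I5 writes R6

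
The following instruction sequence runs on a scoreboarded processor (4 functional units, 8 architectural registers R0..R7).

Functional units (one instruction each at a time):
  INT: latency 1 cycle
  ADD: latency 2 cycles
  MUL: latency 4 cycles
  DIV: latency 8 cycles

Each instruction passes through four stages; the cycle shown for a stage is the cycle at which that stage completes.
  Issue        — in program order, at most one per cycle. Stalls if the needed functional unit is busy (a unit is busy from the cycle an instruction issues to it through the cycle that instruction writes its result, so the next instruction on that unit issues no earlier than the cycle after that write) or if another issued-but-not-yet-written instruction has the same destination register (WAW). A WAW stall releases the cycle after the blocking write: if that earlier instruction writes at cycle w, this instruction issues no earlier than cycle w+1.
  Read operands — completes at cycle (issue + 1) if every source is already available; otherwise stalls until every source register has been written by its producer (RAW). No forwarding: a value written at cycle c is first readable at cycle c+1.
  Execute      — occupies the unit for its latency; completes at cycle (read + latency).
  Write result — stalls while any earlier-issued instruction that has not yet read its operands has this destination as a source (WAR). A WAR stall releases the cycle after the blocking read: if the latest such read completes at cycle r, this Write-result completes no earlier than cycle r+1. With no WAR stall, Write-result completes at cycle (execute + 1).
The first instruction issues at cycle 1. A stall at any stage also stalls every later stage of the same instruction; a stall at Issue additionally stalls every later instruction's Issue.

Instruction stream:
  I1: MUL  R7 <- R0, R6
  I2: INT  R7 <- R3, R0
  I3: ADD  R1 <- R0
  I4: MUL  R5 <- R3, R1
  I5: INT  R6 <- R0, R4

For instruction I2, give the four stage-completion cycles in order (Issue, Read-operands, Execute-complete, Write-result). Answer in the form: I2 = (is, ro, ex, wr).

I2 = (8, 9, 10, 11)

t=1  I1 issues→MUL
t=2  I1 reads
t=6  I1 exec-done
t=7  I1 writes R7
t=8  I2 issues→INT
t=9  I2 reads; I3 issues→ADD
t=10  I2 exec-done; I3 reads; I4 issues→MUL
t=11  I2 writes R7
t=12  I3 exec-done; I5 issues→INT
t=13  I3 writes R1; I5 reads
t=14  I4 reads; I5 exec-done
t=15  I5 writes R6
t=18  I4 exec-done
t=19  I4 writes R5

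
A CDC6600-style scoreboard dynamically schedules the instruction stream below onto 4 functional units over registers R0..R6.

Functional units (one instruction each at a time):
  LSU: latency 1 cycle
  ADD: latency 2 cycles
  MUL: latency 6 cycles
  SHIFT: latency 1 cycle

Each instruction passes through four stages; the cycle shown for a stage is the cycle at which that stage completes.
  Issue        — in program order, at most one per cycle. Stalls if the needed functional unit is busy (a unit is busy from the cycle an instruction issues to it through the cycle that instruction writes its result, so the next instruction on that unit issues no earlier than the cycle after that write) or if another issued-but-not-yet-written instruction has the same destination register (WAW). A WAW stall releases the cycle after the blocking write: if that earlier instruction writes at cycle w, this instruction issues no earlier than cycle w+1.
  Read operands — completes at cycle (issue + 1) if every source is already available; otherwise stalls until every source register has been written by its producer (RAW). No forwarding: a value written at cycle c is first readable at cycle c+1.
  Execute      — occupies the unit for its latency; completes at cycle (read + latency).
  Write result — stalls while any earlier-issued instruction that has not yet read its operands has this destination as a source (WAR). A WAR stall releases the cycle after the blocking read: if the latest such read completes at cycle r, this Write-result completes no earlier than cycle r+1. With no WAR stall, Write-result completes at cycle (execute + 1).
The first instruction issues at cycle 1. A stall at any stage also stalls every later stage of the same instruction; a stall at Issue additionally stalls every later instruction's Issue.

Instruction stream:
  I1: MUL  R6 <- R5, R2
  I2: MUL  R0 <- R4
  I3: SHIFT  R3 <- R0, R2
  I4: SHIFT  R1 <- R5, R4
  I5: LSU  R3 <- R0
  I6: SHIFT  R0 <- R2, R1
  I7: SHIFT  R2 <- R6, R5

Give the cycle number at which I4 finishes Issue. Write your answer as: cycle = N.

  I1 | 1 | 2 | 8 | 9
  I2 | 10 | 11 | 17 | 18   struct: MUL busy until I1 writes@9
  I3 | 11 | 19 | 20 | 21   RAW R0: wait I2 write@18
  I4 | 22 | 23 | 24 | 25   struct: SHIFT busy until I3 writes@21
  I5 | 23 | 24 | 25 | 26
  I6 | 26 | 27 | 28 | 29   struct: SHIFT busy until I4 writes@25
  I7 | 30 | 31 | 32 | 33   struct: SHIFT busy until I6 writes@29

cycle = 22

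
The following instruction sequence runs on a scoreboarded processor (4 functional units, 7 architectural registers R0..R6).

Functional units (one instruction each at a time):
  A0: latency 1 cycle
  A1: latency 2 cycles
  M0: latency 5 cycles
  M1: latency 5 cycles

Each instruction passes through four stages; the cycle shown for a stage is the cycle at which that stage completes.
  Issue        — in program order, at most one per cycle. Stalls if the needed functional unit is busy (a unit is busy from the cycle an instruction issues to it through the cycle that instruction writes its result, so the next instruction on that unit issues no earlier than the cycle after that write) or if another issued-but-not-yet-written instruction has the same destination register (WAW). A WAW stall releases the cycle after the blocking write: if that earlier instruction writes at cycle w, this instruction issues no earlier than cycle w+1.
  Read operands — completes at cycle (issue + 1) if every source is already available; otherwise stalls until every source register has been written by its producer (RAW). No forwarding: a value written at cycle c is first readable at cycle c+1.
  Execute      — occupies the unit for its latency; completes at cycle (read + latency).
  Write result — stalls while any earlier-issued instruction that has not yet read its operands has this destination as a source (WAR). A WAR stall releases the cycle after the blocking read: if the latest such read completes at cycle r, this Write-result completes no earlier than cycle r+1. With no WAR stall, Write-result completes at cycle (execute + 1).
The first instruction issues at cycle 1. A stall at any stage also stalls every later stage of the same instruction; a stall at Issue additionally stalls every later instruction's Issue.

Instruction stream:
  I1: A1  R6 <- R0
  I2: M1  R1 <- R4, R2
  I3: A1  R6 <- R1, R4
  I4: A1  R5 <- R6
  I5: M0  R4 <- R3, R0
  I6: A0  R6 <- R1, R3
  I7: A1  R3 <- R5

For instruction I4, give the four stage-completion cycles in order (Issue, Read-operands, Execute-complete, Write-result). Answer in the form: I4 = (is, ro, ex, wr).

  I1 | 1 | 2 | 4 | 5
  I2 | 2 | 3 | 8 | 9
  I3 | 6 | 10 | 12 | 13   struct: A1 busy until I1 writes@5 · RAW R1: wait I2 write@9
  I4 | 14 | 15 | 17 | 18   struct: A1 busy until I3 writes@13
  I5 | 15 | 16 | 21 | 22
  I6 | 16 | 17 | 18 | 19
  I7 | 19 | 20 | 22 | 23   struct: A1 busy until I4 writes@18

I4 = (14, 15, 17, 18)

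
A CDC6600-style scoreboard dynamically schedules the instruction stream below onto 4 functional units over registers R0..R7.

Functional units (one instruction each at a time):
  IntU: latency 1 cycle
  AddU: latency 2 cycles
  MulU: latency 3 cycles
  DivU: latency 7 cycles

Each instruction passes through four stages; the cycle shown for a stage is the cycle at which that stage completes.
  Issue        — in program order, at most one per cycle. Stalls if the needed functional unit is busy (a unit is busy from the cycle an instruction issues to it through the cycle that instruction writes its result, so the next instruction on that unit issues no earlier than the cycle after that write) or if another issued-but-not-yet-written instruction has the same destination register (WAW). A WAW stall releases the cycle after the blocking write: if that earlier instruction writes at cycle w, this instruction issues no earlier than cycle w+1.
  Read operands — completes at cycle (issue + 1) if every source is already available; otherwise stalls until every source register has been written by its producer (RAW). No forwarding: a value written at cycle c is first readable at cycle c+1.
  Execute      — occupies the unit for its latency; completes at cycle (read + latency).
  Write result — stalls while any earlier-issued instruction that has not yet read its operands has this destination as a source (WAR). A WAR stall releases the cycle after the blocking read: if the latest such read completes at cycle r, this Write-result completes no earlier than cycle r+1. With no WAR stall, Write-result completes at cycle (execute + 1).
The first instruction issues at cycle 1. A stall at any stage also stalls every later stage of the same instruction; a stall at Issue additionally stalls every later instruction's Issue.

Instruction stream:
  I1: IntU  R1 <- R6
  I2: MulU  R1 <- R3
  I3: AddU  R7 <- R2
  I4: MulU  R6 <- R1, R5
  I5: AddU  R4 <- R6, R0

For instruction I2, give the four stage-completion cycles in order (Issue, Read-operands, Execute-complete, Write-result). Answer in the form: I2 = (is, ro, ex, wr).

c1: I1 issues→IntU
c2: I1 reads
c3: I1 exec-done
c4: I1 writes R1
c5: I2 issues→MulU
c6: I2 reads; I3 issues→AddU
c7: I3 reads
c9: I2 exec-done; I3 exec-done
c10: I2 writes R1; I3 writes R7
c11: I4 issues→MulU
c12: I4 reads; I5 issues→AddU
c15: I4 exec-done
c16: I4 writes R6
c17: I5 reads
c19: I5 exec-done
c20: I5 writes R4

I2 = (5, 6, 9, 10)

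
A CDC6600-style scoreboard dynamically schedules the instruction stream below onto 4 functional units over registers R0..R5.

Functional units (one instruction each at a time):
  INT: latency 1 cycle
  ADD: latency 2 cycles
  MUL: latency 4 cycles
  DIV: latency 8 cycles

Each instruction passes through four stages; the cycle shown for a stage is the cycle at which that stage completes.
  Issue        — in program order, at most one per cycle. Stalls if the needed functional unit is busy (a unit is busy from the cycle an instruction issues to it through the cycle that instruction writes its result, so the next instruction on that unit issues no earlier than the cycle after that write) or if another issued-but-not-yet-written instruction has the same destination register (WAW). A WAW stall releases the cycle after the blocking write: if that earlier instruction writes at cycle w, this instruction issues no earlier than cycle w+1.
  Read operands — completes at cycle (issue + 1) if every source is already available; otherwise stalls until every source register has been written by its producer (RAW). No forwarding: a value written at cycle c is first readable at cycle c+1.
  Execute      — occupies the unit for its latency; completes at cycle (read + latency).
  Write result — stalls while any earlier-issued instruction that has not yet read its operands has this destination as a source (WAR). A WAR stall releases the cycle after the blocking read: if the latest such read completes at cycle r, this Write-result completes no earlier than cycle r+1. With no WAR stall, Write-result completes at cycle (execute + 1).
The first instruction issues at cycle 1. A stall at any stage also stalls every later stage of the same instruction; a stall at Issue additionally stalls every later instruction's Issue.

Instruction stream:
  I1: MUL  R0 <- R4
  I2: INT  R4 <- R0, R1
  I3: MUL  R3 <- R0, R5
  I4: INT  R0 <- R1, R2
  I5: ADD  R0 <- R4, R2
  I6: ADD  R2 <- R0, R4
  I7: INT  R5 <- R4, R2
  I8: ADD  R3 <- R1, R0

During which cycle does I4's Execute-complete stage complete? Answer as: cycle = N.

cycle = 13

[1] issue I1 (MUL)
[2] I1 read-ops; issue I2 (INT)
[6] I1 finished on MUL
[7] I1→R0
[8] I2 read-ops; issue I3 (MUL)
[9] I2 finished on INT; I3 read-ops
[10] I2→R4
[11] issue I4 (INT)
[12] I4 read-ops
[13] I3 finished on MUL; I4 finished on INT
[14] I3→R3; I4→R0
[15] issue I5 (ADD)
[16] I5 read-ops
[18] I5 finished on ADD
[19] I5→R0
[20] issue I6 (ADD)
[21] I6 read-ops; issue I7 (INT)
[23] I6 finished on ADD
[24] I6→R2
[25] I7 read-ops; issue I8 (ADD)
[26] I7 finished on INT; I8 read-ops
[27] I7→R5
[28] I8 finished on ADD
[29] I8→R3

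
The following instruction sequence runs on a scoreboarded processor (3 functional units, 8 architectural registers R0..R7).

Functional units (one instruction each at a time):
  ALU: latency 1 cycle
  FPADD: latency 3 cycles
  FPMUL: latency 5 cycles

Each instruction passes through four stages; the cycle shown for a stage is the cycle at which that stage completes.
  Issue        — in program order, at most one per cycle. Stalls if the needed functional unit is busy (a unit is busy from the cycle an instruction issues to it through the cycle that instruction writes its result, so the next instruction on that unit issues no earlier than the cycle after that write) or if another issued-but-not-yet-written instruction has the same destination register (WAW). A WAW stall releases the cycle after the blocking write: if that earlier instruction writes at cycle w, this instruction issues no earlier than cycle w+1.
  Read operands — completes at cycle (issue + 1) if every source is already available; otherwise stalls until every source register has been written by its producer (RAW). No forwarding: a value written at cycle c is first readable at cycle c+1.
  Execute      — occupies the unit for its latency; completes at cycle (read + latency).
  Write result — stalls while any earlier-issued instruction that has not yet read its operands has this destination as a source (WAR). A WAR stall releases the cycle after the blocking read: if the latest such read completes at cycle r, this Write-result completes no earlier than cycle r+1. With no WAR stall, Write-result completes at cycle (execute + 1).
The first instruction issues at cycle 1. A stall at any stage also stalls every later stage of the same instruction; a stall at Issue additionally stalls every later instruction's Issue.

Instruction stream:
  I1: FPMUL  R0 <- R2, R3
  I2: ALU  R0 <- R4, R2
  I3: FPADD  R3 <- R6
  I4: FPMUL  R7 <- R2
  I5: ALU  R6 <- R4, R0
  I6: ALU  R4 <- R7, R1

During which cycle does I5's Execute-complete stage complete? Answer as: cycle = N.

t=1  I1→FPMUL
t=2  I1 RO
t=7  I1 EX
t=8  I1 WR R0
t=9  I2→ALU
t=10  I2 RO; I3→FPADD
t=11  I2 EX; I3 RO; I4→FPMUL
t=12  I2 WR R0; I4 RO
t=13  I5→ALU
t=14  I3 EX; I5 RO
t=15  I3 WR R3; I5 EX
t=16  I5 WR R6
t=17  I4 EX; I6→ALU
t=18  I4 WR R7
t=19  I6 RO
t=20  I6 EX
t=21  I6 WR R4

cycle = 15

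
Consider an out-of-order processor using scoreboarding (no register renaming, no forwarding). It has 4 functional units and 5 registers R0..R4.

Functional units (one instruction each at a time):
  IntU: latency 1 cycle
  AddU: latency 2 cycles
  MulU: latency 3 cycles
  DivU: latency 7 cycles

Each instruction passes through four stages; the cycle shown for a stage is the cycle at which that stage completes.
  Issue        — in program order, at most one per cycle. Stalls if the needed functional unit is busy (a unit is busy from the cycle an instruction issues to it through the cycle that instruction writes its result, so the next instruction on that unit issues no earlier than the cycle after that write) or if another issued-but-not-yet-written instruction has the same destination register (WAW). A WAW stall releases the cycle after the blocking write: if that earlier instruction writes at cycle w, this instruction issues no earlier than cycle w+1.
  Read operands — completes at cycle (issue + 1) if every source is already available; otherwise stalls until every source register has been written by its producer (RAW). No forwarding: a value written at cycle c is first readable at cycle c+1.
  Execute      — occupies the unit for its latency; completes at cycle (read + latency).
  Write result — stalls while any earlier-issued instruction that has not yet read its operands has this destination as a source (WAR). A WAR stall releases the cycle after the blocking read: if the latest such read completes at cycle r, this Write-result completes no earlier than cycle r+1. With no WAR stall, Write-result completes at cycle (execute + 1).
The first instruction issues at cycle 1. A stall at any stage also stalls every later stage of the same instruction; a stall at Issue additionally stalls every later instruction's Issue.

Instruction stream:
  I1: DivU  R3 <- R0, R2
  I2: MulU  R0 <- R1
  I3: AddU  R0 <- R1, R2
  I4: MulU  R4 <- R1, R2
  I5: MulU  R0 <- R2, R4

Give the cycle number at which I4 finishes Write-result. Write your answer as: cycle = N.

cycle = 14

[I1] 1/2/9/10
[I2] 2/3/6/7
[I3] 8/9/11/12  (WAW R0: wait I2 write@7)
[I4] 9/10/13/14
[I5] 15/16/19/20  (struct: MulU busy until I4 writes@14)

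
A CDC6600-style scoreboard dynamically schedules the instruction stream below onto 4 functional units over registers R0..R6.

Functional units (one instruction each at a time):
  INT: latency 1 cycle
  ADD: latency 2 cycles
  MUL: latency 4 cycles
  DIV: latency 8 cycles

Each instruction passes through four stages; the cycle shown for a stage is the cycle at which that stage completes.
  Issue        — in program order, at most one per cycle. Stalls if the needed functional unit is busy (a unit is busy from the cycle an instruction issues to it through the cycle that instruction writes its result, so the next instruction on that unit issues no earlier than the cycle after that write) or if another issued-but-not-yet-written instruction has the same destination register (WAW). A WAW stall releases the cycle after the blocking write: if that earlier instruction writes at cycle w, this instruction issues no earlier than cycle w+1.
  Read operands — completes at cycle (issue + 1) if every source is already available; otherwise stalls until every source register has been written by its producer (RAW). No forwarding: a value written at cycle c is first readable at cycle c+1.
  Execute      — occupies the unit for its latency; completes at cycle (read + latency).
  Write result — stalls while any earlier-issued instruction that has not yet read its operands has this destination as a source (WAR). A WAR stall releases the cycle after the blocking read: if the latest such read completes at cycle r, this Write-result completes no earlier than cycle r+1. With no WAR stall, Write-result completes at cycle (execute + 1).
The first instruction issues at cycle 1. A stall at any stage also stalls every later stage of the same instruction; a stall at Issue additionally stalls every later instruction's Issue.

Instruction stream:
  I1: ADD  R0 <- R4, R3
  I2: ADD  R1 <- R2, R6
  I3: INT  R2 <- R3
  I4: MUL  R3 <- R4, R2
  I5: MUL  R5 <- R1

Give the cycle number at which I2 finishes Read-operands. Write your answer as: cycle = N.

cycle = 7

  I1 | 1 | 2 | 4 | 5
  I2 | 6 | 7 | 9 | 10   struct: ADD busy until I1 writes@5
  I3 | 7 | 8 | 9 | 10
  I4 | 8 | 11 | 15 | 16   RAW R2: wait I3 write@10
  I5 | 17 | 18 | 22 | 23   struct: MUL busy until I4 writes@16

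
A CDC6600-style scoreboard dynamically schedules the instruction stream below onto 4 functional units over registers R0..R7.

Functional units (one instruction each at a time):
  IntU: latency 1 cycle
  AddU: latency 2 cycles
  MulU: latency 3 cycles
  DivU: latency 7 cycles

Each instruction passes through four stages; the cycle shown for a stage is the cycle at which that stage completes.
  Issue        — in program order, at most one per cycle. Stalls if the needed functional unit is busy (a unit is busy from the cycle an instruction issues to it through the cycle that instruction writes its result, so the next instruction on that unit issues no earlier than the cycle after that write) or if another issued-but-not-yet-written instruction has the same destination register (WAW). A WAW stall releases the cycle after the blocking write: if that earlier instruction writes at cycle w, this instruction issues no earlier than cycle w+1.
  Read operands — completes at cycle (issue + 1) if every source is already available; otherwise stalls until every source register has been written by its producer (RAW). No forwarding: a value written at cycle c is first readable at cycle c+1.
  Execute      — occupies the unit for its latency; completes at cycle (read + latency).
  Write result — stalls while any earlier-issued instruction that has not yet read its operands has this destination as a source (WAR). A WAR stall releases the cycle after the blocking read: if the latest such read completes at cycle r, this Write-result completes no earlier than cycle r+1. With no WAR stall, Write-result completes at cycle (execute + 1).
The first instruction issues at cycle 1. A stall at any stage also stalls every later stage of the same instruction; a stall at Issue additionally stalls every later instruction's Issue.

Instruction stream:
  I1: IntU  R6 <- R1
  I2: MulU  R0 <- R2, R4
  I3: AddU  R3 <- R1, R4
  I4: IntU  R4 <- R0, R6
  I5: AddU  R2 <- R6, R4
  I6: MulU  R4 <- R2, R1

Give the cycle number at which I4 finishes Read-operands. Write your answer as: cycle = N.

cycle = 8

I1  is:1  ro:2  ex:3  wr:4
I2  is:2  ro:3  ex:6  wr:7
I3  is:3  ro:4  ex:6  wr:7
I4  is:5  ro:8  ex:9  wr:10  — struct: IntU busy until I1 writes@4, RAW R0: wait I2 write@7
I5  is:8  ro:11  ex:13  wr:14  — struct: AddU busy until I3 writes@7, RAW R4: wait I4 write@10
I6  is:11  ro:15  ex:18  wr:19  — WAW R4: wait I4 write@10, RAW R2: wait I5 write@14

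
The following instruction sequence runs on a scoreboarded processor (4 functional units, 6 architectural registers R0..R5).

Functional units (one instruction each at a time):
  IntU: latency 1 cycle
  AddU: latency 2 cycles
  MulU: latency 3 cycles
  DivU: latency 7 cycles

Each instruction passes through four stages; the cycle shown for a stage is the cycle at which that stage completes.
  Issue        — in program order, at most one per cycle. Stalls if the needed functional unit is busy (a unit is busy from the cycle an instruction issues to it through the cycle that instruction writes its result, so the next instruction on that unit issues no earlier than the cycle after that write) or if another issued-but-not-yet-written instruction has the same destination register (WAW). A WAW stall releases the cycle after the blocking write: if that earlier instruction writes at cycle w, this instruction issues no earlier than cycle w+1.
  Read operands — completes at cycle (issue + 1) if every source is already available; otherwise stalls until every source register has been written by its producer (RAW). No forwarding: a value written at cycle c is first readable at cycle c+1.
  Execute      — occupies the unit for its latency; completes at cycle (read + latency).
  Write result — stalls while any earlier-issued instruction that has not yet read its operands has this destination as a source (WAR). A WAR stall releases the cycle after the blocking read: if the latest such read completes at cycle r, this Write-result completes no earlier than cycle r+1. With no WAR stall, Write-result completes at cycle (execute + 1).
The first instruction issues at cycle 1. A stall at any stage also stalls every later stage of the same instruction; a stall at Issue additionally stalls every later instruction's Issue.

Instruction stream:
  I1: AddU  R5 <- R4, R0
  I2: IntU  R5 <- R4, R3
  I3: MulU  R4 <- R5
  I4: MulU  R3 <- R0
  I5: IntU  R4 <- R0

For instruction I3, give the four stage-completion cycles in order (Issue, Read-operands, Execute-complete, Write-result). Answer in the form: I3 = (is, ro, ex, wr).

I3 = (7, 10, 13, 14)

t=1  I1 dispatched to AddU
t=2  I1 operands ready
t=4  I1 complete
t=5  R5←I1
t=6  I2 dispatched to IntU
t=7  I2 operands ready | I3 dispatched to MulU
t=8  I2 complete
t=9  R5←I2
t=10  I3 operands ready
t=13  I3 complete
t=14  R4←I3
t=15  I4 dispatched to MulU
t=16  I4 operands ready | I5 dispatched to IntU
t=17  I5 operands ready
t=18  I5 complete
t=19  I4 complete | R4←I5
t=20  R3←I4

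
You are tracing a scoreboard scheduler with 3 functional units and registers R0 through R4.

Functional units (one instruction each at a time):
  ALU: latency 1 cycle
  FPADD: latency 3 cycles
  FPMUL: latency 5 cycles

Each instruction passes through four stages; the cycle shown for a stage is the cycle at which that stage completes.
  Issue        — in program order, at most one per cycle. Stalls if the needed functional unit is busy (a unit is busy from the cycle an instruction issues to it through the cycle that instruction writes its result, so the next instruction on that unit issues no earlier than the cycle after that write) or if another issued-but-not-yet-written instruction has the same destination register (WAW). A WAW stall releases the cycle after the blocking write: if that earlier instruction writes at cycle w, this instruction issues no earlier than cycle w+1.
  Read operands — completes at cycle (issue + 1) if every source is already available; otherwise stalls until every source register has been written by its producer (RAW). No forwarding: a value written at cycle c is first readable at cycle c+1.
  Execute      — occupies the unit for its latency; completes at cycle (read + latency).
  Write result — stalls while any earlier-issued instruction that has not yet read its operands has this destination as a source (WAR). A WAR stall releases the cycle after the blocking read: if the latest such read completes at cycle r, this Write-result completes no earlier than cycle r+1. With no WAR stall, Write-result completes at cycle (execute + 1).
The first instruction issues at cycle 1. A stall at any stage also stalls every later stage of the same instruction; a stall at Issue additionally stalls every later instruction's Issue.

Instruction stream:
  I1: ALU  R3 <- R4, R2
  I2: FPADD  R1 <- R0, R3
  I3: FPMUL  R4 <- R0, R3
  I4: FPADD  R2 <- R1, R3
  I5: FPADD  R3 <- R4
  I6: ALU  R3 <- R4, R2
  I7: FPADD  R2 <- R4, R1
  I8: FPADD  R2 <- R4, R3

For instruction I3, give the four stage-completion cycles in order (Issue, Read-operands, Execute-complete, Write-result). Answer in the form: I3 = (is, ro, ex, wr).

I3 = (3, 5, 10, 11)

cycle 1: I1→ALU
cycle 2: I1 RO · I2→FPADD
cycle 3: I1 EX · I3→FPMUL
cycle 4: I1 WR R3
cycle 5: I2 RO · I3 RO
cycle 8: I2 EX
cycle 9: I2 WR R1
cycle 10: I3 EX · I4→FPADD
cycle 11: I3 WR R4 · I4 RO
cycle 14: I4 EX
cycle 15: I4 WR R2
cycle 16: I5→FPADD
cycle 17: I5 RO
cycle 20: I5 EX
cycle 21: I5 WR R3
cycle 22: I6→ALU
cycle 23: I6 RO · I7→FPADD
cycle 24: I6 EX · I7 RO
cycle 25: I6 WR R3
cycle 27: I7 EX
cycle 28: I7 WR R2
cycle 29: I8→FPADD
cycle 30: I8 RO
cycle 33: I8 EX
cycle 34: I8 WR R2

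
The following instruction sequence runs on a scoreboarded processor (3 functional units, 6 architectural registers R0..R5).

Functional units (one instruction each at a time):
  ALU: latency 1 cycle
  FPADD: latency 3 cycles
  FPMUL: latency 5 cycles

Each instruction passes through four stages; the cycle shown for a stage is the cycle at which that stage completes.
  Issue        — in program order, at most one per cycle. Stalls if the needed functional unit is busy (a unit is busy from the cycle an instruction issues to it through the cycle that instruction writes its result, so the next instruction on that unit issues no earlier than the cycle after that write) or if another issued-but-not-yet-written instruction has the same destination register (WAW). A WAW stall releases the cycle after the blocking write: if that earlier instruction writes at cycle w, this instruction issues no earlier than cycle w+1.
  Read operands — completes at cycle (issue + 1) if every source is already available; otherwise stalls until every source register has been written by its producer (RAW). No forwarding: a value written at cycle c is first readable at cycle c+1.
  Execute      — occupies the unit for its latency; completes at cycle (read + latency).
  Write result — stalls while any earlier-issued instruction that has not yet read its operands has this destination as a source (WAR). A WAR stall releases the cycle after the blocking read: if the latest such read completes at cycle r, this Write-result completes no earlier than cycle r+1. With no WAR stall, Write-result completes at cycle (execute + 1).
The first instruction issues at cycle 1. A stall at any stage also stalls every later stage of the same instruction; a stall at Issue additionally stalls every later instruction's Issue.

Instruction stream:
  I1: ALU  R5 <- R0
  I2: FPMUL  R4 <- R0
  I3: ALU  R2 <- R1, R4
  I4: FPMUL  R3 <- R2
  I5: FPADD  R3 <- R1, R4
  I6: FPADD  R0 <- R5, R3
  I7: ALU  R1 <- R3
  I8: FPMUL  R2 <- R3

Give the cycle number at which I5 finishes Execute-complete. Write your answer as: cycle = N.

cycle = 24

[I1] 1/2/3/4
[I2] 2/3/8/9
[I3] 5/10/11/12  (struct: ALU busy until I1 writes@4; RAW R4: wait I2 write@9)
[I4] 10/13/18/19  (struct: FPMUL busy until I2 writes@9; RAW R2: wait I3 write@12)
[I5] 20/21/24/25  (WAW R3: wait I4 write@19)
[I6] 26/27/30/31  (struct: FPADD busy until I5 writes@25)
[I7] 27/28/29/30
[I8] 28/29/34/35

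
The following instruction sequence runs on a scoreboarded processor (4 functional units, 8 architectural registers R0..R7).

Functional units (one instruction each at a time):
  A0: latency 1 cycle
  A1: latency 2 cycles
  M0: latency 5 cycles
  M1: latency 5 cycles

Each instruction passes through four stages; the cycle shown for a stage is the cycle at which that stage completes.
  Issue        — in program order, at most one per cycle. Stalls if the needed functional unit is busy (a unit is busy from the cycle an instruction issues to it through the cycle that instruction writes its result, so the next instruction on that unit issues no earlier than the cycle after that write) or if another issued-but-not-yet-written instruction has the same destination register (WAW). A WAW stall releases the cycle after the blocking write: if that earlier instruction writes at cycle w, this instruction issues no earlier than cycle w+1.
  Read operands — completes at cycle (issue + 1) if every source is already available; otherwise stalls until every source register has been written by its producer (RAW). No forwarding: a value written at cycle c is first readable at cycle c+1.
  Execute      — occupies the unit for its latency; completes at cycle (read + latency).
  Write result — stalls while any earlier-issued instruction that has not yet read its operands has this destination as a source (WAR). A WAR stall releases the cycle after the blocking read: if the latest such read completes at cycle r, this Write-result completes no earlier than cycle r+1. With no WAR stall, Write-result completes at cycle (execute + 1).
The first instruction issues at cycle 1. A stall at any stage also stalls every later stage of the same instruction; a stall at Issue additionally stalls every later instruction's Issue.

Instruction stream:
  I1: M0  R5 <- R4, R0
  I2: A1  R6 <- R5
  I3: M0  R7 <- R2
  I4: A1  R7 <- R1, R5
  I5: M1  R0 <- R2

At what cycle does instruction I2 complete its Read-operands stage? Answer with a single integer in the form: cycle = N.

[1] I1 dispatched to M0
[2] I1 operands ready, I2 dispatched to A1
[7] I1 complete
[8] R5←I1
[9] I2 operands ready, I3 dispatched to M0
[10] I3 operands ready
[11] I2 complete
[12] R6←I2
[15] I3 complete
[16] R7←I3
[17] I4 dispatched to A1
[18] I4 operands ready, I5 dispatched to M1
[19] I5 operands ready
[20] I4 complete
[21] R7←I4
[24] I5 complete
[25] R0←I5

cycle = 9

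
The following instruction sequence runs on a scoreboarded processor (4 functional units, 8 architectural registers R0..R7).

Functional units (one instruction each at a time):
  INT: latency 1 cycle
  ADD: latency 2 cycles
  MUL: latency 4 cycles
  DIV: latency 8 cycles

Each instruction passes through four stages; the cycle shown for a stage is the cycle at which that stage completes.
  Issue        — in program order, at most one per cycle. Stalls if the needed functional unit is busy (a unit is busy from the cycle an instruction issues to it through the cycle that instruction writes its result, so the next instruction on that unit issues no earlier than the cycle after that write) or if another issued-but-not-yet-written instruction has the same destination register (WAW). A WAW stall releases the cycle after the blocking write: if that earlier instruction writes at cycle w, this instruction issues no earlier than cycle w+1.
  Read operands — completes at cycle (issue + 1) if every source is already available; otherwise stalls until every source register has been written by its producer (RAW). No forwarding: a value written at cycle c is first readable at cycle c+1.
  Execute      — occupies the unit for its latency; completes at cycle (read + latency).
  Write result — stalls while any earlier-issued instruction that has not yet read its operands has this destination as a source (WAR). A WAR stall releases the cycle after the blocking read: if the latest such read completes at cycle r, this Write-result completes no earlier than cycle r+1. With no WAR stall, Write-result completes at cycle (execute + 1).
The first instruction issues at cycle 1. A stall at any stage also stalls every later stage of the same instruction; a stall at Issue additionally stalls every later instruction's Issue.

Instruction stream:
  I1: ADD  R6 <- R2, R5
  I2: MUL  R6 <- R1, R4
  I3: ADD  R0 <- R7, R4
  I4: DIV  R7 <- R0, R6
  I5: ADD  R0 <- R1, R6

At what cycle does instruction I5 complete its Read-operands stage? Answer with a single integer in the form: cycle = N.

cycle = 13

  I1 | 1 | 2 | 4 | 5
  I2 | 6 | 7 | 11 | 12   WAW R6: wait I1 write@5
  I3 | 7 | 8 | 10 | 11
  I4 | 8 | 13 | 21 | 22   RAW R6: wait I2 write@12
  I5 | 12 | 13 | 15 | 16   struct: ADD busy until I3 writes@11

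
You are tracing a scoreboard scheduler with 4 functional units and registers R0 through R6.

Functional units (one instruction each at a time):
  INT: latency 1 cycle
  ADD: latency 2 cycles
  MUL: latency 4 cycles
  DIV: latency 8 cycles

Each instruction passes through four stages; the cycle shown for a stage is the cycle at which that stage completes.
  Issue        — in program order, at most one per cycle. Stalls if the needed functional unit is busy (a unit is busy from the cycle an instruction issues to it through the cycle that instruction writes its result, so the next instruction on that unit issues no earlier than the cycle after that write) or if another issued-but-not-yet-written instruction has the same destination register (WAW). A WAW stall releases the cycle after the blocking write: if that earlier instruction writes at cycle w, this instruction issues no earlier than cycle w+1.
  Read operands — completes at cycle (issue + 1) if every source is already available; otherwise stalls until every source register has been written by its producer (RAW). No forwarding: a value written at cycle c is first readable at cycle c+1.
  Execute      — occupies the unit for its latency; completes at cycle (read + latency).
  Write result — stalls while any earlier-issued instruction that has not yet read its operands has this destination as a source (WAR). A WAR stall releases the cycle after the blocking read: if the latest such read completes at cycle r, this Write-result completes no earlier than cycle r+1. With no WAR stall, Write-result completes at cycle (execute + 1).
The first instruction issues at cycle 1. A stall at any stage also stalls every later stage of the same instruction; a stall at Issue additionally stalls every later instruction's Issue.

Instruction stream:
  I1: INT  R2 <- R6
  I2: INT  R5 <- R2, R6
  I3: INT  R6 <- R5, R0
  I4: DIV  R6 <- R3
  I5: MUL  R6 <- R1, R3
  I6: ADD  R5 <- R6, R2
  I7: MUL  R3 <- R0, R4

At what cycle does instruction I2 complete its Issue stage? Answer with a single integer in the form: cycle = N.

cycle = 5

c1: I1→INT
c2: I1 RO
c3: I1 EX
c4: I1 WR R2
c5: I2→INT
c6: I2 RO
c7: I2 EX
c8: I2 WR R5
c9: I3→INT
c10: I3 RO
c11: I3 EX
c12: I3 WR R6
c13: I4→DIV
c14: I4 RO
c22: I4 EX
c23: I4 WR R6
c24: I5→MUL
c25: I5 RO · I6→ADD
c29: I5 EX
c30: I5 WR R6
c31: I6 RO · I7→MUL
c32: I7 RO
c33: I6 EX
c34: I6 WR R5
c36: I7 EX
c37: I7 WR R3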